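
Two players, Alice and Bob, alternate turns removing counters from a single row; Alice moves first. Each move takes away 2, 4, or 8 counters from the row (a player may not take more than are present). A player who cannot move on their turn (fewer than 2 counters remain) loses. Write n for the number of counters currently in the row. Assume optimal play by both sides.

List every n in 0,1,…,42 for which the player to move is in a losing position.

Positions with no move are L. A position that does have a move is losing for the player to move precisely when every available move leads to a winning position for the opponent. Fill in the labels:
n=0: no move → L
n=1: no move → L
n=2: reaches L-position 0 → W
n=3: reaches L-position 1 → W
n=4: reaches L-position 0 → W
n=5: reaches L-position 1 → W
n=6: only reaches 4(W), 2(W), all W → L
n=7: only reaches 5(W), 3(W), all W → L
n=8: reaches L-position 6 → W
n=9: reaches L-position 7 → W
n=10: reaches L-position 6 → W
n=11: reaches L-position 7 → W
n=12: only reaches 10(W), 8(W), 4(W), all W → L
n=13: only reaches 11(W), 9(W), 5(W), all W → L
n=14: reaches L-position 12 → W
n=15: reaches L-position 13 → W
n=16: reaches L-position 12 → W
n=17: reaches L-position 13 → W
n=18: only reaches 16(W), 14(W), 10(W), all W → L
n=19: only reaches 17(W), 15(W), 11(W), all W → L
n=20: reaches L-position 18 → W
n=21: reaches L-position 19 → W
n=22: reaches L-position 18 → W
n=23: reaches L-position 19 → W
n=24: only reaches 22(W), 20(W), 16(W), all W → L
n=25: only reaches 23(W), 21(W), 17(W), all W → L
n=26: reaches L-position 24 → W
n=27: reaches L-position 25 → W
n=28: reaches L-position 24 → W
n=29: reaches L-position 25 → W
n=30: only reaches 28(W), 26(W), 22(W), all W → L
n=31: only reaches 29(W), 27(W), 23(W), all W → L
n=32: reaches L-position 30 → W
n=33: reaches L-position 31 → W
n=34: reaches L-position 30 → W
n=35: reaches L-position 31 → W
n=36: only reaches 34(W), 32(W), 28(W), all W → L
n=37: only reaches 35(W), 33(W), 29(W), all W → L
n=38: reaches L-position 36 → W
n=39: reaches L-position 37 → W
n=40: reaches L-position 36 → W
n=41: reaches L-position 37 → W
n=42: only reaches 40(W), 38(W), 34(W), all W → L
Reading off the rows marked L gives the requested list; there are 15 such values of n.

0, 1, 6, 7, 12, 13, 18, 19, 24, 25, 30, 31, 36, 37, 42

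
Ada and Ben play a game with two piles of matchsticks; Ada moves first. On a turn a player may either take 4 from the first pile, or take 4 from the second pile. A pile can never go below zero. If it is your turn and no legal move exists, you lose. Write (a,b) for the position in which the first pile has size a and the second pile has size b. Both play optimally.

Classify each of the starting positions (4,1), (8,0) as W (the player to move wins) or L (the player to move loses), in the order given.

Work bottom-up. With no move the player to move loses. Otherwise the position is W if at least one move leads to an L position for the opponent, and L if every move leads to a W.
No move ever increases a pile, so every position that can arise here has a ≤ 8 and b ≤ 1; it is enough to label the cells with 0 ≤ a ≤ 8 and 0 ≤ b ≤ 1.
Every move lowers a or b (never raises either), so fill the grid row by row in increasing a, and left to right within a row: each cell's successors are then already labelled.
      b=0  b=1
a=0:    L    L
a=1:    L    L
a=2:    L    L
a=3:    L    L
a=4:    W    W
a=5:    W    W
a=6:    W    W
a=7:    W    W
a=8:    L    L
Cells with no legal move (terminal, hence L): (0,0), (0,1), (1,0), (1,1), (2,0), (2,1), (3,0), (3,1).
The remaining L cells, each justified by listing all of its moves:
(8,0): the only move is to (4,0)(W), a W ⇒ L
(8,1): the only move is to (4,1)(W), a W ⇒ L
Every other cell has at least one move into one of the L cells above, so it is W.
(4,1): the move to (0,1) reaches an L cell, so W
(8,0): one of the L cells justified above, so L

(4,1): W, (8,0): L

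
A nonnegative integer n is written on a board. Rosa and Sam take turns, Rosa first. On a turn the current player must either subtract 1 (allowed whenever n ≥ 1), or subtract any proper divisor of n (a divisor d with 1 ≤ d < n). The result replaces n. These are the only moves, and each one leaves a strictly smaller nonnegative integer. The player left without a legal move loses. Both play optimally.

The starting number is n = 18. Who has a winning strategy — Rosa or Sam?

Label each position W (a win for the player to move) or L (a loss). A position with no legal move is L; any other position is W exactly when some move reaches an L, and L when every move reaches a W.
n=0: no move → L
n=1: can move to 0, which is L ⇒ W
n=2: the only move is to 1(W), a W ⇒ L
n=3: can move to 2, which is L ⇒ W
n=4: can move to 2, which is L ⇒ W
n=5: the only move is to 4(W), a W ⇒ L
n=6: can move to 5, which is L ⇒ W
n=7: the only move is to 6(W), a W ⇒ L
n=8: can move to 7, which is L ⇒ W
n=9: moves to 6(W), 8(W); every one is W ⇒ L
n=10: can move to 5, which is L ⇒ W
n=11: the only move is to 10(W), a W ⇒ L
n=12: can move to 9, which is L ⇒ W
n=13: the only move is to 12(W), a W ⇒ L
n=14: can move to 7, which is L ⇒ W
n=15: moves to 10(W), 12(W), 14(W); every one is W ⇒ L
n=16: can move to 15, which is L ⇒ W
n=17: the only move is to 16(W), a W ⇒ L
n=18: can move to 9, which is L ⇒ W
From 18 Rosa can move to 9, reaching an L position.

Rosa wins.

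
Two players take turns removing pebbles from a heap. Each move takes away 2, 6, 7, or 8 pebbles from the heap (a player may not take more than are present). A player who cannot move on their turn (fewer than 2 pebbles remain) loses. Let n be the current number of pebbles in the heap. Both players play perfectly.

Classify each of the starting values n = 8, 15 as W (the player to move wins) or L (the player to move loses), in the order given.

8: W, 15: L

Label each position W (a win for the player to move) or L (a loss). A position with no legal move is L; any other position is W exactly when some move reaches an L, and L when every move reaches a W.
n=0: no move → L
n=1: no move → L
n=2: W (go to 0, an L position)
n=3: W (go to 1, an L position)
n=4: L (sole option 2(W) is W)
n=5: L (sole option 3(W) is W)
n=6: W (go to 4, an L position)
n=7: W (go to 5, an L position)
n=8: W (go to 1, an L position)
n=9: W (go to 1, an L position)
n=10: W (go to 4, an L position)
n=11: W (go to 5, an L position)
n=12: W (go to 5, an L position)
n=13: W (go to 5, an L position)
n=14: L (options 12(W), 8(W), 7(W), 6(W) are all W)
n=15: L (options 13(W), 9(W), 8(W), 7(W) are all W)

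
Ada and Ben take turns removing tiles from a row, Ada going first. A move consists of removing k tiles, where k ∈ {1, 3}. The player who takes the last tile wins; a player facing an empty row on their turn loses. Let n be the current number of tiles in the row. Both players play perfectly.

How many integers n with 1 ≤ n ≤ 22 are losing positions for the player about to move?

11

Classify positions by backward induction: terminal positions (no move available) are L. From any other position, the mover wins iff some move reaches an L.
n=0: no move → L
n=1: reaches L-position 0 → W
n=2: only reaches 1(W), which is W → L
n=3: reaches L-position 2 → W
n=4: only reaches 3(W), 1(W), all W → L
n=5: reaches L-position 4 → W
n=6: only reaches 5(W), 3(W), all W → L
n=7: reaches L-position 6 → W
n=8: only reaches 7(W), 5(W), all W → L
n=9: reaches L-position 8 → W
n=10: only reaches 9(W), 7(W), all W → L
n=11: reaches L-position 10 → W
n=12: only reaches 11(W), 9(W), all W → L
n=13: reaches L-position 12 → W
n=14: only reaches 13(W), 11(W), all W → L
n=15: reaches L-position 14 → W
n=16: only reaches 15(W), 13(W), all W → L
n=17: reaches L-position 16 → W
n=18: only reaches 17(W), 15(W), all W → L
n=19: reaches L-position 18 → W
n=20: only reaches 19(W), 17(W), all W → L
n=21: reaches L-position 20 → W
n=22: only reaches 21(W), 19(W), all W → L
L entries with 1 ≤ n ≤ 22 (n=0 is outside the asked range and is not counted): n = 2, 4, 6, 8, 10, 12, 14, 16, 18, 20, 22; that makes 11.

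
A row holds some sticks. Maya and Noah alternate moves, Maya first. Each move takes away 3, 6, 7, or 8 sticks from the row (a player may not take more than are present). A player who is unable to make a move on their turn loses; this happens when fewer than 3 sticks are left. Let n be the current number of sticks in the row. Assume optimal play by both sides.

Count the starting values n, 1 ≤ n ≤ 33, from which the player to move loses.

Compute win/loss labels from the base case upward. A position with no move is L. Any other position is W if it can reach an L in one move, else L.
n=0: no move → L
n=1: no move → L
n=2: no move → L
n=3: W (go to 0, an L position)
n=4: W (go to 1, an L position)
n=5: W (go to 2, an L position)
n=6: W (go to 0, an L position)
n=7: W (go to 1, an L position)
n=8: W (go to 2, an L position)
n=9: W (go to 2, an L position)
n=10: W (go to 2, an L position)
n=11: L (options 8(W), 5(W), 4(W), 3(W) are all W)
n=12: L (options 9(W), 6(W), 5(W), 4(W) are all W)
n=13: L (options 10(W), 7(W), 6(W), 5(W) are all W)
n=14: W (go to 11, an L position)
n=15: W (go to 12, an L position)
n=16: W (go to 13, an L position)
n=17: W (go to 11, an L position)
n=18: W (go to 12, an L position)
n=19: W (go to 13, an L position)
n=20: W (go to 13, an L position)
n=21: W (go to 13, an L position)
n=22: L (options 19(W), 16(W), 15(W), 14(W) are all W)
n=23: L (options 20(W), 17(W), 16(W), 15(W) are all W)
n=24: L (options 21(W), 18(W), 17(W), 16(W) are all W)
n=25: W (go to 22, an L position)
n=26: W (go to 23, an L position)
n=27: W (go to 24, an L position)
n=28: W (go to 22, an L position)
n=29: W (go to 23, an L position)
n=30: W (go to 24, an L position)
n=31: W (go to 24, an L position)
n=32: W (go to 24, an L position)
n=33: L (options 30(W), 27(W), 26(W), 25(W) are all W)
L entries with 1 ≤ n ≤ 33 (n=0 is outside the asked range and is not counted): n = 1, 2, 11, 12, 13, 22, 23, 24, 33; that makes 9.

9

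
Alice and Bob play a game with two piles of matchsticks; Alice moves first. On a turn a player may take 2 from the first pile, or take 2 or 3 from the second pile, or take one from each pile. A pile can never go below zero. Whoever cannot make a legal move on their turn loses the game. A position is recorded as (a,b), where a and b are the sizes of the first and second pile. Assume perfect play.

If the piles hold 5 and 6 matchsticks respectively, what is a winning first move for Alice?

Build the W/L table. Terminal = L. A non-terminal position is W if it has a move to some L; otherwise it is L.
No move ever increases a pile, so every position that can arise here has a ≤ 5 and b ≤ 6; it is enough to label the cells with 0 ≤ a ≤ 5 and 0 ≤ b ≤ 6.
Every move lowers a or b (never raises either), so fill the grid row by row in increasing a, and left to right within a row: each cell's successors are then already labelled.
      b=0  b=1  b=2  b=3  b=4  b=5  b=6
a=0:    L    L    W    W    W    L    L
a=1:    L    W    W    W    L    L    W
a=2:    W    W    L    L    W    W    W
a=3:    W    L    L    W    W    W    L
a=4:    L    L    W    W    W    L    L
a=5:    L    W    W    W    L    L    W
Cells with no legal move (terminal, hence L): (0,0), (0,1), (1,0).
The remaining L cells, each justified by listing all of its moves:
(0,5): →(0,3)(W), (0,2)(W) — all W, so L
(0,6): →(0,4)(W), (0,3)(W) — all W, so L
(1,4): →(1,2)(W), (1,1)(W), (0,3)(W) — all W, so L
(1,5): →(1,3)(W), (1,2)(W), (0,4)(W) — all W, so L
(2,2): →(0,2)(W), (2,0)(W), (1,1)(W) — all W, so L
(2,3): →(0,3)(W), (2,1)(W), (2,0)(W), (1,2)(W) — all W, so L
(3,1): →(1,1)(W), (2,0)(W) — all W, so L
(3,2): →(1,2)(W), (3,0)(W), (2,1)(W) — all W, so L
(3,6): →(1,6)(W), (3,4)(W), (3,3)(W), (2,5)(W) — all W, so L
(4,0): →(2,0)(W) only, which is W, so L
(4,1): →(2,1)(W), (3,0)(W) — all W, so L
(4,5): →(2,5)(W), (4,3)(W), (4,2)(W), (3,4)(W) — all W, so L
(4,6): →(2,6)(W), (4,4)(W), (4,3)(W), (3,5)(W) — all W, so L
(5,0): →(3,0)(W) only, which is W, so L
(5,4): →(3,4)(W), (5,2)(W), (5,1)(W), (4,3)(W) — all W, so L
(5,5): →(3,5)(W), (5,3)(W), (5,2)(W), (4,4)(W) — all W, so L
Every other cell has at least one move into one of the L cells above, so it is W.
From (5,6), the L positions reachable in one move are: (3,6), (5,4), (4,5). Any move reaching one of these is winning.

Move to (3,6).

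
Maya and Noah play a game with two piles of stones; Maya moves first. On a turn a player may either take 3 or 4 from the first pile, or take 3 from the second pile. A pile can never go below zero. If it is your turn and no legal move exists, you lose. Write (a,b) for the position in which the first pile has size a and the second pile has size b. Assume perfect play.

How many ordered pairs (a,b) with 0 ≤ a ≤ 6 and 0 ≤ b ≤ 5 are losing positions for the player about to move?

Positions with no move are L. A position that does have a move is losing for the player to move precisely when every available move leads to a winning position for the opponent. Fill in the labels:
Every move lowers a or b (never raises either), so fill the grid row by row in increasing a, and left to right within a row: each cell's successors are then already labelled.
      b=0  b=1  b=2  b=3  b=4  b=5
a=0:    L    L    L    W    W    W
a=1:    L    L    L    W    W    W
a=2:    L    L    L    W    W    W
a=3:    W    W    W    L    L    L
a=4:    W    W    W    L    L    L
a=5:    W    W    W    L    L    L
a=6:    W    W    W    W    W    W
Cells with no legal move (terminal, hence L): (0,0), (0,1), (0,2), (1,0), (1,1), (1,2), (2,0), (2,1), (2,2).
The remaining L cells, each justified by listing all of its moves:
(3,3): moves to (0,3)(W), (3,0)(W); every one is W ⇒ L
(3,4): moves to (0,4)(W), (3,1)(W); every one is W ⇒ L
(3,5): moves to (0,5)(W), (3,2)(W); every one is W ⇒ L
(4,3): moves to (1,3)(W), (0,3)(W), (4,0)(W); every one is W ⇒ L
(4,4): moves to (1,4)(W), (0,4)(W), (4,1)(W); every one is W ⇒ L
(4,5): moves to (1,5)(W), (0,5)(W), (4,2)(W); every one is W ⇒ L
(5,3): moves to (2,3)(W), (1,3)(W), (5,0)(W); every one is W ⇒ L
(5,4): moves to (2,4)(W), (1,4)(W), (5,1)(W); every one is W ⇒ L
(5,5): moves to (2,5)(W), (1,5)(W), (5,2)(W); every one is W ⇒ L
Every other cell has at least one move into one of the L cells above, so it is W.
L cells per row: a=0: 3, a=1: 3, a=2: 3, a=3: 3, a=4: 3, a=5: 3, a=6: 0; total 18.

18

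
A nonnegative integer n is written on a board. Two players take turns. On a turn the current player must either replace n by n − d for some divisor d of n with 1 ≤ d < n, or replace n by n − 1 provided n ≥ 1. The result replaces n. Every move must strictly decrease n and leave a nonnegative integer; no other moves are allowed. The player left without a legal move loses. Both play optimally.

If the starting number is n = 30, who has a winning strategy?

The first player wins.

Positions with no move are L. A position that does have a move is losing for the player to move precisely when every available move leads to a winning position for the opponent. Fill in the labels:
n=0: no move → L
n=1: reaches L-position 0 → W
n=2: only reaches 1(W), which is W → L
n=3: reaches L-position 2 → W
n=4: reaches L-position 2 → W
n=5: only reaches 4(W), which is W → L
n=6: reaches L-position 5 → W
n=7: only reaches 6(W), which is W → L
n=8: reaches L-position 7 → W
n=9: only reaches 6(W), 8(W), all W → L
n=10: reaches L-position 5 → W
n=11: only reaches 10(W), which is W → L
n=12: reaches L-position 9 → W
n=13: only reaches 12(W), which is W → L
n=14: reaches L-position 7 → W
n=15: only reaches 10(W), 12(W), 14(W), all W → L
n=16: reaches L-position 15 → W
n=17: only reaches 16(W), which is W → L
n=18: reaches L-position 9 → W
n=19: only reaches 18(W), which is W → L
n=20: reaches L-position 15 → W
n=21: only reaches 14(W), 18(W), 20(W), all W → L
n=22: reaches L-position 11 → W
n=23: only reaches 22(W), which is W → L
n=24: reaches L-position 21 → W
n=25: only reaches 20(W), 24(W), all W → L
n=26: reaches L-position 13 → W
n=27: only reaches 18(W), 24(W), 26(W), all W → L
n=28: reaches L-position 21 → W
n=29: only reaches 28(W), which is W → L
n=30: reaches L-position 15 → W
The starting position 30 is W: the player to move should move to 15, handing over an L position.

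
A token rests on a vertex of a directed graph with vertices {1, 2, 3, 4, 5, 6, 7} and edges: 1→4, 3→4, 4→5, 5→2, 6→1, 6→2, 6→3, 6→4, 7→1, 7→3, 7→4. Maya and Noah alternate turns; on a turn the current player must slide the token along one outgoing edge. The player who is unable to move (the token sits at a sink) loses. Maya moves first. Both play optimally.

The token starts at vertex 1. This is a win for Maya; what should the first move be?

Label each position W (a win for the player to move) or L (a loss). A position with no legal move is L; any other position is W exactly when some move reaches an L, and L when every move reaches a W.
Every edge goes from a vertex to one that appears earlier in the order 2, 5, 4, 1, 3, 7, 6, so processing vertices in that order labels each vertex after all of its successors.
2: no outgoing edge → L
5: can move to 2, which is L ⇒ W
4: the only move is to 5(W), a W ⇒ L
1: can move to 4, which is L ⇒ W
3: can move to 4, which is L ⇒ W
7: can move to 4, which is L ⇒ W
6: can move to 4, which is L ⇒ W
From 1, the L positions reachable in one move are: 4.

Move to 4.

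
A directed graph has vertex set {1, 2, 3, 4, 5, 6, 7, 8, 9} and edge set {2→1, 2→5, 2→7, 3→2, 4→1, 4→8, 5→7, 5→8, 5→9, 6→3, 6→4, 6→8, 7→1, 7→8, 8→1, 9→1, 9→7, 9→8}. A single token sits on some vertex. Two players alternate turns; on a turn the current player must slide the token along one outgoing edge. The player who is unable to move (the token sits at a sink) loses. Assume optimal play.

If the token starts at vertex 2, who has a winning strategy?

The first player wins.

Work bottom-up. With no move the player to move loses. Otherwise the position is W if at least one move leads to an L position for the opponent, and L if every move leads to a W.
Every edge goes from a vertex to one that appears earlier in the order 1, 8, 7, 4, 9, 5, 2, 3, 6, so processing vertices in that order labels each vertex after all of its successors.
1: no outgoing edge → L
8: can move to 1, which is L ⇒ W
7: can move to 1, which is L ⇒ W
4: can move to 1, which is L ⇒ W
9: can move to 1, which is L ⇒ W
5: moves to 9(W), 7(W), 8(W); every one is W ⇒ L
2: can move to 5, which is L ⇒ W
3: the only move is to 2(W), a W ⇒ L
6: can move to 3, which is L ⇒ W
From 2 the player to move can move to 5, reaching an L position.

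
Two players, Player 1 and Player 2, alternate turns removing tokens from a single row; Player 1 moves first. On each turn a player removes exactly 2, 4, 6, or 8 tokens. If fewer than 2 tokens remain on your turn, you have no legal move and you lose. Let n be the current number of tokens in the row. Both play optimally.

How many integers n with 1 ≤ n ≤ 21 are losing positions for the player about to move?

5

Classify positions by backward induction: terminal positions (no move available) are L. From any other position, the mover wins iff some move reaches an L.
n=0: no move → L
n=1: no move → L
n=2: can move to 0, which is L ⇒ W
n=3: can move to 1, which is L ⇒ W
n=4: can move to 0, which is L ⇒ W
n=5: can move to 1, which is L ⇒ W
n=6: can move to 0, which is L ⇒ W
n=7: can move to 1, which is L ⇒ W
n=8: can move to 0, which is L ⇒ W
n=9: can move to 1, which is L ⇒ W
n=10: moves to 8(W), 6(W), 4(W), 2(W); every one is W ⇒ L
n=11: moves to 9(W), 7(W), 5(W), 3(W); every one is W ⇒ L
n=12: can move to 10, which is L ⇒ W
n=13: can move to 11, which is L ⇒ W
n=14: can move to 10, which is L ⇒ W
n=15: can move to 11, which is L ⇒ W
n=16: can move to 10, which is L ⇒ W
n=17: can move to 11, which is L ⇒ W
n=18: can move to 10, which is L ⇒ W
n=19: can move to 11, which is L ⇒ W
n=20: moves to 18(W), 16(W), 14(W), 12(W); every one is W ⇒ L
n=21: moves to 19(W), 17(W), 15(W), 13(W); every one is W ⇒ L
L entries with 1 ≤ n ≤ 21 (n=0 is outside the asked range and is not counted): n = 1, 10, 11, 20, 21; that makes 5.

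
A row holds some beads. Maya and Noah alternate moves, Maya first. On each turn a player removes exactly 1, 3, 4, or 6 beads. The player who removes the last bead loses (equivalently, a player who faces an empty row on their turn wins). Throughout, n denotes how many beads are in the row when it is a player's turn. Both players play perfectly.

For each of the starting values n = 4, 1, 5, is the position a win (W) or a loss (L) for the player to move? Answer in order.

4: W, 1: L, 5: W

Label each position W (a win for the player to move) or L (a loss). A position with no legal move is W; any other position is W exactly when some move reaches an L, and L when every move reaches a W.
n=0: no move; the opponent has just taken the last bead and therefore loses → W
n=1: L (sole option 0(W) is W)
n=2: W (go to 1, an L position)
n=3: L (options 2(W), 0(W) are all W)
n=4: W (go to 3, an L position)
n=5: W (go to 1, an L position)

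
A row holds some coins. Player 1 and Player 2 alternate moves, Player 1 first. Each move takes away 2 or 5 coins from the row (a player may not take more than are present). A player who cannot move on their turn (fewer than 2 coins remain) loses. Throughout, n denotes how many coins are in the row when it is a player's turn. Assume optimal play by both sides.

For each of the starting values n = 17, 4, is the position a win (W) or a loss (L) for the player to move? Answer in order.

17: W, 4: L

Compute win/loss labels from the base case upward. A position with no move is L. Any other position is W if it can reach an L in one move, else L.
n=0: no move → L
n=1: no move → L
n=2: reaches L-position 0 → W
n=3: reaches L-position 1 → W
n=4: only reaches 2(W), which is W → L
n=5: reaches L-position 0 → W
n=6: reaches L-position 4 → W
n=7: only reaches 5(W), 2(W), all W → L
n=8: only reaches 6(W), 3(W), all W → L
n=9: reaches L-position 7 → W
n=10: reaches L-position 8 → W
n=11: only reaches 9(W), 6(W), all W → L
n=12: reaches L-position 7 → W
n=13: reaches L-position 11 → W
n=14: only reaches 12(W), 9(W), all W → L
n=15: only reaches 13(W), 10(W), all W → L
n=16: reaches L-position 14 → W
n=17: reaches L-position 15 → W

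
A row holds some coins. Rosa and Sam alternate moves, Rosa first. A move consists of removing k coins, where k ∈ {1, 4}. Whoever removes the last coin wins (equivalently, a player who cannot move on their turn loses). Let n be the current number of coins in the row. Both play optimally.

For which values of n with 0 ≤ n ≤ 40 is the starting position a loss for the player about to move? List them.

Positions with no move are L. A position that does have a move is losing for the player to move precisely when every available move leads to a winning position for the opponent. Fill in the labels:
n=0: no move → L
n=1: →0(L), so W
n=2: →1(W) only, which is W, so L
n=3: →2(L), so W
n=4: →0(L), so W
n=5: →4(W), 1(W) — all W, so L
n=6: →5(L), so W
n=7: →6(W), 3(W) — all W, so L
n=8: →7(L), so W
n=9: →5(L), so W
n=10: →9(W), 6(W) — all W, so L
n=11: →10(L), so W
n=12: →11(W), 8(W) — all W, so L
n=13: →12(L), so W
n=14: →10(L), so W
n=15: →14(W), 11(W) — all W, so L
n=16: →15(L), so W
n=17: →16(W), 13(W) — all W, so L
n=18: →17(L), so W
n=19: →15(L), so W
n=20: →19(W), 16(W) — all W, so L
n=21: →20(L), so W
n=22: →21(W), 18(W) — all W, so L
n=23: →22(L), so W
n=24: →20(L), so W
n=25: →24(W), 21(W) — all W, so L
n=26: →25(L), so W
n=27: →26(W), 23(W) — all W, so L
n=28: →27(L), so W
n=29: →25(L), so W
n=30: →29(W), 26(W) — all W, so L
n=31: →30(L), so W
n=32: →31(W), 28(W) — all W, so L
n=33: →32(L), so W
n=34: →30(L), so W
n=35: →34(W), 31(W) — all W, so L
n=36: →35(L), so W
n=37: →36(W), 33(W) — all W, so L
n=38: →37(L), so W
n=39: →35(L), so W
n=40: →39(W), 36(W) — all W, so L
The losing starting values of n are exactly the entries labelled L in this table (17 of them).

0, 2, 5, 7, 10, 12, 15, 17, 20, 22, 25, 27, 30, 32, 35, 37, 40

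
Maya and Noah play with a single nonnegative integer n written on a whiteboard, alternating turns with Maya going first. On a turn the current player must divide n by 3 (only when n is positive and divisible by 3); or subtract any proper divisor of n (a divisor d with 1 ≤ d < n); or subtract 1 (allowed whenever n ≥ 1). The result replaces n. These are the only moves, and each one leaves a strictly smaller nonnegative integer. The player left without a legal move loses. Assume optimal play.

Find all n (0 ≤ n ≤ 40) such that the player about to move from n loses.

0, 2, 5, 7, 9, 11, 13, 16, 19, 23, 25, 28, 31, 34, 37, 40

Use the standard recursion: the mover loses at a terminal position; elsewhere, the mover wins exactly when some move hands the opponent an L position.
n=0: no move → L
n=1: W (go to 0, an L position)
n=2: L (sole option 1(W) is W)
n=3: W (go to 2, an L position)
n=4: W (go to 2, an L position)
n=5: L (sole option 4(W) is W)
n=6: W (go to 2, an L position)
n=7: L (sole option 6(W) is W)
n=8: W (go to 7, an L position)
n=9: L (options 3(W), 6(W), 8(W) are all W)
n=10: W (go to 5, an L position)
n=11: L (sole option 10(W) is W)
n=12: W (go to 9, an L position)
n=13: L (sole option 12(W) is W)
n=14: W (go to 7, an L position)
n=15: W (go to 5, an L position)
n=16: L (options 8(W), 12(W), 14(W), 15(W) are all W)
n=17: W (go to 16, an L position)
n=18: W (go to 9, an L position)
n=19: L (sole option 18(W) is W)
n=20: W (go to 16, an L position)
n=21: W (go to 7, an L position)
n=22: W (go to 11, an L position)
n=23: L (sole option 22(W) is W)
n=24: W (go to 16, an L position)
n=25: L (options 20(W), 24(W) are all W)
n=26: W (go to 13, an L position)
n=27: W (go to 9, an L position)
n=28: L (options 14(W), 21(W), 24(W), 26(W), 27(W) are all W)
n=29: W (go to 28, an L position)
n=30: W (go to 25, an L position)
n=31: L (sole option 30(W) is W)
n=32: W (go to 16, an L position)
n=33: W (go to 11, an L position)
n=34: L (options 17(W), 32(W), 33(W) are all W)
n=35: W (go to 28, an L position)
n=36: W (go to 34, an L position)
n=37: L (sole option 36(W) is W)
n=38: W (go to 19, an L position)
n=39: W (go to 13, an L position)
n=40: L (options 20(W), 30(W), 32(W), 35(W), 36(W), 38(W), 39(W) are all W)
Reading off the rows marked L gives the requested list; there are 16 such values of n.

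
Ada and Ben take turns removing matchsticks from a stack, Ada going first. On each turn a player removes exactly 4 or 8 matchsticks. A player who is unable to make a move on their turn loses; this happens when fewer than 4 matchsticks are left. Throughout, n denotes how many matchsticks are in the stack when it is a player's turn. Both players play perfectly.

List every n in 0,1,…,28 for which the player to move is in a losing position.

0, 1, 2, 3, 12, 13, 14, 15, 24, 25, 26, 27

Classify positions by backward induction: terminal positions (no move available) are L. From any other position, the mover wins iff some move reaches an L.
n=0: no move → L
n=1: no move → L
n=2: no move → L
n=3: no move → L
n=4: reaches L-position 0 → W
n=5: reaches L-position 1 → W
n=6: reaches L-position 2 → W
n=7: reaches L-position 3 → W
n=8: reaches L-position 0 → W
n=9: reaches L-position 1 → W
n=10: reaches L-position 2 → W
n=11: reaches L-position 3 → W
n=12: only reaches 8(W), 4(W), all W → L
n=13: only reaches 9(W), 5(W), all W → L
n=14: only reaches 10(W), 6(W), all W → L
n=15: only reaches 11(W), 7(W), all W → L
n=16: reaches L-position 12 → W
n=17: reaches L-position 13 → W
n=18: reaches L-position 14 → W
n=19: reaches L-position 15 → W
n=20: reaches L-position 12 → W
n=21: reaches L-position 13 → W
n=22: reaches L-position 14 → W
n=23: reaches L-position 15 → W
n=24: only reaches 20(W), 16(W), all W → L
n=25: only reaches 21(W), 17(W), all W → L
n=26: only reaches 22(W), 18(W), all W → L
n=27: only reaches 23(W), 19(W), all W → L
n=28: reaches L-position 24 → W
Reading off the rows marked L gives the requested list; there are 12 such values of n.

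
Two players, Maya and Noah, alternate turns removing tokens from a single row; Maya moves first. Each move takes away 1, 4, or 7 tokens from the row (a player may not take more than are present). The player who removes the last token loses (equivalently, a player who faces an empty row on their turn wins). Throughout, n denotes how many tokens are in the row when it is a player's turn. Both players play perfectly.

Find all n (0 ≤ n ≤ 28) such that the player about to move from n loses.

1, 3, 6, 9, 11, 14, 17, 19, 22, 25, 27

Positions with no move are W. A position that does have a move is losing for the player to move precisely when every available move leads to a winning position for the opponent. Fill in the labels:
n=0: no move; the opponent has just taken the last token and therefore loses → W
n=1: →0(W) only, which is W, so L
n=2: →1(L), so W
n=3: →2(W) only, which is W, so L
n=4: →3(L), so W
n=5: →1(L), so W
n=6: →5(W), 2(W) — all W, so L
n=7: →6(L), so W
n=8: →1(L), so W
n=9: →8(W), 5(W), 2(W) — all W, so L
n=10: →9(L), so W
n=11: →10(W), 7(W), 4(W) — all W, so L
n=12: →11(L), so W
n=13: →9(L), so W
n=14: →13(W), 10(W), 7(W) — all W, so L
n=15: →14(L), so W
n=16: →9(L), so W
n=17: →16(W), 13(W), 10(W) — all W, so L
n=18: →17(L), so W
n=19: →18(W), 15(W), 12(W) — all W, so L
n=20: →19(L), so W
n=21: →17(L), so W
n=22: →21(W), 18(W), 15(W) — all W, so L
n=23: →22(L), so W
n=24: →17(L), so W
n=25: →24(W), 21(W), 18(W) — all W, so L
n=26: →25(L), so W
n=27: →26(W), 23(W), 20(W) — all W, so L
n=28: →27(L), so W
Reading off the rows marked L gives the requested list; there are 11 such values of n.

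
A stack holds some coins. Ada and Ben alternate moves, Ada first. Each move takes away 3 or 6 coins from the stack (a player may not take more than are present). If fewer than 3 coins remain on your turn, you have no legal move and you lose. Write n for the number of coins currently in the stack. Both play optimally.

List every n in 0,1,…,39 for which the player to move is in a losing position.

Use the standard recursion: the mover loses at a terminal position; elsewhere, the mover wins exactly when some move hands the opponent an L position.
n=0: no move → L
n=1: no move → L
n=2: no move → L
n=3: W (go to 0, an L position)
n=4: W (go to 1, an L position)
n=5: W (go to 2, an L position)
n=6: W (go to 0, an L position)
n=7: W (go to 1, an L position)
n=8: W (go to 2, an L position)
n=9: L (options 6(W), 3(W) are all W)
n=10: L (options 7(W), 4(W) are all W)
n=11: L (options 8(W), 5(W) are all W)
n=12: W (go to 9, an L position)
n=13: W (go to 10, an L position)
n=14: W (go to 11, an L position)
n=15: W (go to 9, an L position)
n=16: W (go to 10, an L position)
n=17: W (go to 11, an L position)
n=18: L (options 15(W), 12(W) are all W)
n=19: L (options 16(W), 13(W) are all W)
n=20: L (options 17(W), 14(W) are all W)
n=21: W (go to 18, an L position)
n=22: W (go to 19, an L position)
n=23: W (go to 20, an L position)
n=24: W (go to 18, an L position)
n=25: W (go to 19, an L position)
n=26: W (go to 20, an L position)
n=27: L (options 24(W), 21(W) are all W)
n=28: L (options 25(W), 22(W) are all W)
n=29: L (options 26(W), 23(W) are all W)
n=30: W (go to 27, an L position)
n=31: W (go to 28, an L position)
n=32: W (go to 29, an L position)
n=33: W (go to 27, an L position)
n=34: W (go to 28, an L position)
n=35: W (go to 29, an L position)
n=36: L (options 33(W), 30(W) are all W)
n=37: L (options 34(W), 31(W) are all W)
n=38: L (options 35(W), 32(W) are all W)
n=39: W (go to 36, an L position)
Reading off the rows marked L gives the requested list; there are 15 such values of n.

0, 1, 2, 9, 10, 11, 18, 19, 20, 27, 28, 29, 36, 37, 38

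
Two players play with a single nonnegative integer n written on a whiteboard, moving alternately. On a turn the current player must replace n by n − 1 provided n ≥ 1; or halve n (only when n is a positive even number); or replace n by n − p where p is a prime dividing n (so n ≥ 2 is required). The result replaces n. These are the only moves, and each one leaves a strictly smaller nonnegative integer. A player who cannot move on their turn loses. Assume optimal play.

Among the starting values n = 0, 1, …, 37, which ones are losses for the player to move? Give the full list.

0, 4, 9, 14, 20, 24, 30, 34

Work bottom-up. With no move the player to move loses. Otherwise the position is W if at least one move leads to an L position for the opponent, and L if every move leads to a W.
n=0: no move → L
n=1: W (go to 0, an L position)
n=2: W (go to 0, an L position)
n=3: W (go to 0, an L position)
n=4: L (options 2(W), 3(W) are all W)
n=5: W (go to 0, an L position)
n=6: W (go to 4, an L position)
n=7: W (go to 0, an L position)
n=8: W (go to 4, an L position)
n=9: L (options 6(W), 8(W) are all W)
n=10: W (go to 9, an L position)
n=11: W (go to 0, an L position)
n=12: W (go to 9, an L position)
n=13: W (go to 0, an L position)
n=14: L (options 7(W), 12(W), 13(W) are all W)
n=15: W (go to 14, an L position)
n=16: W (go to 14, an L position)
n=17: W (go to 0, an L position)
n=18: W (go to 9, an L position)
n=19: W (go to 0, an L position)
n=20: L (options 10(W), 15(W), 18(W), 19(W) are all W)
n=21: W (go to 14, an L position)
n=22: W (go to 20, an L position)
n=23: W (go to 0, an L position)
n=24: L (options 12(W), 21(W), 22(W), 23(W) are all W)
n=25: W (go to 20, an L position)
n=26: W (go to 24, an L position)
n=27: W (go to 24, an L position)
n=28: W (go to 14, an L position)
n=29: W (go to 0, an L position)
n=30: L (options 15(W), 25(W), 27(W), 28(W), 29(W) are all W)
n=31: W (go to 0, an L position)
n=32: W (go to 30, an L position)
n=33: W (go to 30, an L position)
n=34: L (options 17(W), 32(W), 33(W) are all W)
n=35: W (go to 30, an L position)
n=36: W (go to 34, an L position)
n=37: W (go to 0, an L position)
The losing starting values of n are exactly the entries labelled L in this table (8 of them).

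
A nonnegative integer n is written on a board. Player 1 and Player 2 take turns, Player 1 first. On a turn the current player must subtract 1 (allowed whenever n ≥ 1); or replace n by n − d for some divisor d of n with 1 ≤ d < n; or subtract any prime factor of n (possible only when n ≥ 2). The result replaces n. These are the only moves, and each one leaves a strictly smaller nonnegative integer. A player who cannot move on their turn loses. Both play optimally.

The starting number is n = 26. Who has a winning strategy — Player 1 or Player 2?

Player 2 wins.

Positions with no move are L. A position that does have a move is losing for the player to move precisely when every available move leads to a winning position for the opponent. Fill in the labels:
n=0: no move → L
n=1: reaches L-position 0 → W
n=2: reaches L-position 0 → W
n=3: reaches L-position 0 → W
n=4: only reaches 2(W), 3(W), all W → L
n=5: reaches L-position 0 → W
n=6: reaches L-position 4 → W
n=7: reaches L-position 0 → W
n=8: reaches L-position 4 → W
n=9: only reaches 6(W), 8(W), all W → L
n=10: reaches L-position 9 → W
n=11: reaches L-position 0 → W
n=12: reaches L-position 9 → W
n=13: reaches L-position 0 → W
n=14: only reaches 7(W), 12(W), 13(W), all W → L
n=15: reaches L-position 14 → W
n=16: reaches L-position 14 → W
n=17: reaches L-position 0 → W
n=18: reaches L-position 9 → W
n=19: reaches L-position 0 → W
n=20: only reaches 10(W), 15(W), 16(W), 18(W), 19(W), all W → L
n=21: reaches L-position 14 → W
n=22: reaches L-position 20 → W
n=23: reaches L-position 0 → W
n=24: reaches L-position 20 → W
n=25: reaches L-position 20 → W
n=26: only reaches 13(W), 24(W), 25(W), all W → L
The starting position 26 is L: whatever Player 1 does, the opponent receives a W position.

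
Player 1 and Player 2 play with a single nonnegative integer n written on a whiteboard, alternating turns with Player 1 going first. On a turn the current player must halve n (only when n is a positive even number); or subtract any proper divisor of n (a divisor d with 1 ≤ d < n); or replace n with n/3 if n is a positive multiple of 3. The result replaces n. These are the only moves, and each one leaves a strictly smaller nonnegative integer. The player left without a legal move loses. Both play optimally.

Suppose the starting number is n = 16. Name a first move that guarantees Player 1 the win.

Build the W/L table. Terminal = L. A non-terminal position is W if it has a move to some L; otherwise it is L.
n=0: no move → L
n=1: no move → L
n=2: reaches L-position 1 → W
n=3: reaches L-position 1 → W
n=4: only reaches 2(W), 3(W), all W → L
n=5: reaches L-position 4 → W
n=6: reaches L-position 4 → W
n=7: only reaches 6(W), which is W → L
n=8: reaches L-position 4 → W
n=9: only reaches 3(W), 6(W), 8(W), all W → L
n=10: reaches L-position 9 → W
n=11: only reaches 10(W), which is W → L
n=12: reaches L-position 4 → W
n=13: only reaches 12(W), which is W → L
n=14: reaches L-position 7 → W
n=15: only reaches 5(W), 10(W), 12(W), 14(W), all W → L
n=16: reaches L-position 15 → W
From 16, the L positions reachable in one move are: 15.

Move to 15.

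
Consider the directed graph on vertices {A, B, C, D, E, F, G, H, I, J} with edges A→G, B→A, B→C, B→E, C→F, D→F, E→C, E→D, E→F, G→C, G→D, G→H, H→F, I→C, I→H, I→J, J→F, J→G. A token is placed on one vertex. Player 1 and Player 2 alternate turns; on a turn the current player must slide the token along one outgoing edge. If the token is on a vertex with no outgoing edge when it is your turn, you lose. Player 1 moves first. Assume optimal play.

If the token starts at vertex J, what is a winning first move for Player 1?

Move to G.

Label each position W (a win for the player to move) or L (a loss). A position with no legal move is L; any other position is W exactly when some move reaches an L, and L when every move reaches a W.
Every edge goes from a vertex to one that appears earlier in the order F, C, H, D, G, E, A, B, J, I, so processing vertices in that order labels each vertex after all of its successors.
F: no outgoing edge → L
C: W (go to F, an L position)
H: W (go to F, an L position)
D: W (go to F, an L position)
G: L (options D(W), H(W), C(W) are all W)
E: W (go to F, an L position)
A: W (go to G, an L position)
B: L (options A(W), E(W), C(W) are all W)
J: W (go to G, an L position)
I: L (options J(W), H(W), C(W) are all W)
From J, the L positions reachable in one move are: G, F. Any move reaching one of these is winning.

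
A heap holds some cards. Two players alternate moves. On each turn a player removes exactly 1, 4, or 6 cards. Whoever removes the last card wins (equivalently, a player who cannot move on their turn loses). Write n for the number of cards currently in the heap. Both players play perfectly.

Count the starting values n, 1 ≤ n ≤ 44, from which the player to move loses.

17

Build the W/L table. Terminal = L. A non-terminal position is W if it has a move to some L; otherwise it is L.
n=0: no move → L
n=1: reaches L-position 0 → W
n=2: only reaches 1(W), which is W → L
n=3: reaches L-position 2 → W
n=4: reaches L-position 0 → W
n=5: only reaches 4(W), 1(W), all W → L
n=6: reaches L-position 5 → W
n=7: only reaches 6(W), 3(W), 1(W), all W → L
n=8: reaches L-position 7 → W
n=9: reaches L-position 5 → W
n=10: only reaches 9(W), 6(W), 4(W), all W → L
n=11: reaches L-position 10 → W
n=12: only reaches 11(W), 8(W), 6(W), all W → L
n=13: reaches L-position 12 → W
n=14: reaches L-position 10 → W
n=15: only reaches 14(W), 11(W), 9(W), all W → L
n=16: reaches L-position 15 → W
n=17: only reaches 16(W), 13(W), 11(W), all W → L
n=18: reaches L-position 17 → W
n=19: reaches L-position 15 → W
n=20: only reaches 19(W), 16(W), 14(W), all W → L
n=21: reaches L-position 20 → W
n=22: only reaches 21(W), 18(W), 16(W), all W → L
n=23: reaches L-position 22 → W
n=24: reaches L-position 20 → W
n=25: only reaches 24(W), 21(W), 19(W), all W → L
n=26: reaches L-position 25 → W
n=27: only reaches 26(W), 23(W), 21(W), all W → L
n=28: reaches L-position 27 → W
n=29: reaches L-position 25 → W
n=30: only reaches 29(W), 26(W), 24(W), all W → L
n=31: reaches L-position 30 → W
n=32: only reaches 31(W), 28(W), 26(W), all W → L
n=33: reaches L-position 32 → W
n=34: reaches L-position 30 → W
n=35: only reaches 34(W), 31(W), 29(W), all W → L
n=36: reaches L-position 35 → W
n=37: only reaches 36(W), 33(W), 31(W), all W → L
n=38: reaches L-position 37 → W
n=39: reaches L-position 35 → W
n=40: only reaches 39(W), 36(W), 34(W), all W → L
n=41: reaches L-position 40 → W
n=42: only reaches 41(W), 38(W), 36(W), all W → L
n=43: reaches L-position 42 → W
n=44: reaches L-position 40 → W
L entries with 1 ≤ n ≤ 44 (n=0 is outside the asked range and is not counted): n = 2, 5, 7, 10, 12, 15, 17, 20, 22, 25, 27, 30, 32, 35, 37, 40, 42; that makes 17.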